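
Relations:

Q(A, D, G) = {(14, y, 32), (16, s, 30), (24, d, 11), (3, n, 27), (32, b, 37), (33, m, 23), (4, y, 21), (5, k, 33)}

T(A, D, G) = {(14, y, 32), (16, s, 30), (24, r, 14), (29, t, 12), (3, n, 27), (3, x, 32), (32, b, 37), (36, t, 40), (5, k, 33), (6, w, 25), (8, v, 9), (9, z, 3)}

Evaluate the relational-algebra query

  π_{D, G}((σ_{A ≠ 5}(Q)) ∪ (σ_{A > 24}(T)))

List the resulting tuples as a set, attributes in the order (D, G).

{(b, 37), (d, 11), (m, 23), (n, 27), (s, 30), (t, 12), (t, 40), (y, 21), (y, 32)}

Filtering on A ≠ 5 leaves {(14, y, 32), (16, s, 30), (24, d, 11), (3, n, 27), (32, b, 37), (33, m, 23), (4, y, 21)}.
Filtering on A > 24 leaves {(29, t, 12), (32, b, 37), (36, t, 40)}.
Set union of the two operands is {(14, y, 32), (16, s, 30), (24, d, 11), (29, t, 12), (3, n, 27), (32, b, 37), (33, m, 23), (36, t, 40), (4, y, 21)}.
Keep only column(s) D, G: {(b, 37), (d, 11), (m, 23), (n, 27), (s, 30), (t, 12), (t, 40), (y, 21), (y, 32)}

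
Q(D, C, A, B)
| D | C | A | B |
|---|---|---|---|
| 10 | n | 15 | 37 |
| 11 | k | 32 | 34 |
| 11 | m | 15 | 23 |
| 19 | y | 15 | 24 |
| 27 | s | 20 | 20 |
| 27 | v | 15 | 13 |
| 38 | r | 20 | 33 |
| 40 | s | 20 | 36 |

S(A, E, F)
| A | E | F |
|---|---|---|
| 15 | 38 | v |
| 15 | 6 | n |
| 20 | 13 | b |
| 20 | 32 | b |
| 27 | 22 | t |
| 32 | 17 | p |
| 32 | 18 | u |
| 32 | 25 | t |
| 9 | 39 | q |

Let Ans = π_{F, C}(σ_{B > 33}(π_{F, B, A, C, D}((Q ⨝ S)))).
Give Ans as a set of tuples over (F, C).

{(b, s), (n, n), (p, k), (t, k), (u, k), (v, n)}

Natural join on A: {(10, n, 15, 37, 38, v), (10, n, 15, 37, 6, n), (11, k, 32, 34, 17, p), (11, k, 32, 34, 18, u), (11, k, 32, 34, 25, t), (11, m, 15, 23, 38, v), (11, m, 15, 23, 6, n), (19, y, 15, 24, 38, v), (19, y, 15, 24, 6, n), (27, s, 20, 20, 13, b), (27, s, 20, 20, 32, b), (27, v, 15, 13, 38, v), (27, v, 15, 13, 6, n), (38, r, 20, 33, 13, b), (38, r, 20, 33, 32, b), (40, s, 20, 36, 13, b), (40, s, 20, 36, 32, b)}
Keep only column(s) F, B, A, C, D (3 duplicate(s) eliminated): {(b, 20, 20, s, 27), (b, 33, 20, r, 38), (b, 36, 20, s, 40), (n, 13, 15, v, 27), (n, 23, 15, m, 11), (n, 24, 15, y, 19), (n, 37, 15, n, 10), (p, 34, 32, k, 11), (t, 34, 32, k, 11), (u, 34, 32, k, 11), (v, 13, 15, v, 27), (v, 23, 15, m, 11), (v, 24, 15, y, 19), (v, 37, 15, n, 10)}
Filtering on B > 33 leaves {(b, 36, 20, s, 40), (n, 37, 15, n, 10), (p, 34, 32, k, 11), (t, 34, 32, k, 11), (u, 34, 32, k, 11), (v, 37, 15, n, 10)}.
Keep only column(s) F, C: {(b, s), (n, n), (p, k), (t, k), (u, k), (v, n)}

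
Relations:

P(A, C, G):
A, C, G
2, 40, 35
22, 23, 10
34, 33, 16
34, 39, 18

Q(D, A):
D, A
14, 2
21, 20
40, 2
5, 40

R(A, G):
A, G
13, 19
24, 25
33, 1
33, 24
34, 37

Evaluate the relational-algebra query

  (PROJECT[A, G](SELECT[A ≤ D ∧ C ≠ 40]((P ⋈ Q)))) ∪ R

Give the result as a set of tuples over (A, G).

{(13, 19), (24, 25), (33, 1), (33, 24), (34, 37)}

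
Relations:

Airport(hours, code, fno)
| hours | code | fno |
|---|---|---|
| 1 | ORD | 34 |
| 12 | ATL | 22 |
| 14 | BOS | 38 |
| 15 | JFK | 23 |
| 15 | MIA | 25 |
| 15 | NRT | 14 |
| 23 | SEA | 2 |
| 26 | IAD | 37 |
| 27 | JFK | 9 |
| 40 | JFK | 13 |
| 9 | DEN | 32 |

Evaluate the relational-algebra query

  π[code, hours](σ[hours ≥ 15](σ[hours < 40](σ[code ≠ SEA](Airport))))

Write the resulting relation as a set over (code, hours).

Apply σ_{code ≠ SEA}; surviving tuples: {(1, ORD, 34), (12, ATL, 22), (14, BOS, 38), (15, JFK, 23), (15, MIA, 25), (15, NRT, 14), (26, IAD, 37), (27, JFK, 9), (40, JFK, 13), (9, DEN, 32)}
Apply σ_{hours < 40}; surviving tuples: {(1, ORD, 34), (12, ATL, 22), (14, BOS, 38), (15, JFK, 23), (15, MIA, 25), (15, NRT, 14), (26, IAD, 37), (27, JFK, 9), (9, DEN, 32)}
Apply σ_{hours ≥ 15}; surviving tuples: {(15, JFK, 23), (15, MIA, 25), (15, NRT, 14), (26, IAD, 37), (27, JFK, 9)}
Keep only column(s) code, hours: {(IAD, 26), (JFK, 15), (JFK, 27), (MIA, 15), (NRT, 15)}

{(IAD, 26), (JFK, 15), (JFK, 27), (MIA, 15), (NRT, 15)}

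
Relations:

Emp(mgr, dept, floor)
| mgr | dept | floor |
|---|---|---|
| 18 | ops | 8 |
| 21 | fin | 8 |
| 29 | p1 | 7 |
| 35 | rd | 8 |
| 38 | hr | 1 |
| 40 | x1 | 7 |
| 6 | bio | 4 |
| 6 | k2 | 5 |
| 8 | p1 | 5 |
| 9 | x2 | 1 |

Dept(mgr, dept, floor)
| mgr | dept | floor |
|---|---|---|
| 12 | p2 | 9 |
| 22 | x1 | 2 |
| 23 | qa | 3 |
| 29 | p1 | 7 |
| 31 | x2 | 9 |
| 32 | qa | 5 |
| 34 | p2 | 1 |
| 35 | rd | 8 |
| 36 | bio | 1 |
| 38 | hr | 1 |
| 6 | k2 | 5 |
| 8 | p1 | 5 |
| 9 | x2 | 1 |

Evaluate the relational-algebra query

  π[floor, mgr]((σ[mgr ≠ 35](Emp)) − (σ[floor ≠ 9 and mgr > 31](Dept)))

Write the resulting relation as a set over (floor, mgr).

{(1, 9), (4, 6), (5, 6), (5, 8), (7, 29), (7, 40), (8, 18), (8, 21)}

Apply σ_{mgr ≠ 35}; surviving tuples: {(18, ops, 8), (21, fin, 8), (29, p1, 7), (38, hr, 1), (40, x1, 7), (6, bio, 4), (6, k2, 5), (8, p1, 5), (9, x2, 1)}
Apply σ_{floor ≠ 9 and mgr > 31}; surviving tuples: {(32, qa, 5), (34, p2, 1), (35, rd, 8), (36, bio, 1), (38, hr, 1)}
Taking the difference: {(18, ops, 8), (21, fin, 8), (29, p1, 7), (40, x1, 7), (6, bio, 4), (6, k2, 5), (8, p1, 5), (9, x2, 1)}
π[floor, mgr]: project onto (floor, mgr) → {(1, 9), (4, 6), (5, 6), (5, 8), (7, 29), (7, 40), (8, 18), (8, 21)}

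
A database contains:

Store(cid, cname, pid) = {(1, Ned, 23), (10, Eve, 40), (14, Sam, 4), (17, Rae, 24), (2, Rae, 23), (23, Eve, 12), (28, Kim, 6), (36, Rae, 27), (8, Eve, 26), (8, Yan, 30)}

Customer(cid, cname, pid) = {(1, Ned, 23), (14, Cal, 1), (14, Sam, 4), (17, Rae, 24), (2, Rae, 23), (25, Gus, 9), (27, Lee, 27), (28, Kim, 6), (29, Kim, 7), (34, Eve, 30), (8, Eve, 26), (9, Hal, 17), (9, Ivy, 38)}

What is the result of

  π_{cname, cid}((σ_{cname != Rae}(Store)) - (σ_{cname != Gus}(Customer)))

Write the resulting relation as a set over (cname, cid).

Filtering on cname != Rae leaves {(1, Ned, 23), (10, Eve, 40), (14, Sam, 4), (23, Eve, 12), (28, Kim, 6), (8, Eve, 26), (8, Yan, 30)}.
Filtering on cname != Gus leaves {(1, Ned, 23), (14, Cal, 1), (14, Sam, 4), (17, Rae, 24), (2, Rae, 23), (27, Lee, 27), (28, Kim, 6), (29, Kim, 7), (34, Eve, 30), (8, Eve, 26), (9, Hal, 17), (9, Ivy, 38)}.
Set difference of the two operands is {(10, Eve, 40), (23, Eve, 12), (8, Yan, 30)}.
π[cname, cid]: project onto (cname, cid) → {(Eve, 10), (Eve, 23), (Yan, 8)}

{(Eve, 10), (Eve, 23), (Yan, 8)}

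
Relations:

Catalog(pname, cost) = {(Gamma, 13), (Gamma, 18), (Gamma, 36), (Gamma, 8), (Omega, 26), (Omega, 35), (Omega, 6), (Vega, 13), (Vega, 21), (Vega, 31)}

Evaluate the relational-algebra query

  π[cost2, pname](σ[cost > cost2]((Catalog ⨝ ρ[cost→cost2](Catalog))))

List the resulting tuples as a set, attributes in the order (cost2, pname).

ρ[cost→cost2]: schema becomes (pname, cost2); tuples unchanged.
Catalog ⋈ ρ[cost→cost2](Catalog) (natural join on pname): {(Gamma, 13, 13), (Gamma, 13, 18), (Gamma, 13, 36), (Gamma, 13, 8), (Gamma, 18, 13), (Gamma, 18, 18), (Gamma, 18, 36), (Gamma, 18, 8), (Gamma, 36, 13), (Gamma, 36, 18), (Gamma, 36, 36), (Gamma, 36, 8), (Gamma, 8, 13), (Gamma, 8, 18), (Gamma, 8, 36), (Gamma, 8, 8), (Omega, 26, 26), (Omega, 26, 35), (Omega, 26, 6), (Omega, 35, 26), (Omega, 35, 35), (Omega, 35, 6), (Omega, 6, 26), (Omega, 6, 35), (Omega, 6, 6), (Vega, 13, 13), (Vega, 13, 21), (Vega, 13, 31), (Vega, 21, 13), (Vega, 21, 21), (Vega, 21, 31), (Vega, 31, 13), (Vega, 31, 21), (Vega, 31, 31)}
Selection cost > cost2: {(Gamma, 13, 8), (Gamma, 18, 13), (Gamma, 18, 8), (Gamma, 36, 13), (Gamma, 36, 18), (Gamma, 36, 8), (Omega, 26, 6), (Omega, 35, 26), (Omega, 35, 6), (Vega, 21, 13), (Vega, 31, 13), (Vega, 31, 21)}
Projecting to cost2, pname (5 duplicate(s) eliminated): {(13, Gamma), (13, Vega), (18, Gamma), (21, Vega), (26, Omega), (6, Omega), (8, Gamma)}

{(13, Gamma), (13, Vega), (18, Gamma), (21, Vega), (26, Omega), (6, Omega), (8, Gamma)}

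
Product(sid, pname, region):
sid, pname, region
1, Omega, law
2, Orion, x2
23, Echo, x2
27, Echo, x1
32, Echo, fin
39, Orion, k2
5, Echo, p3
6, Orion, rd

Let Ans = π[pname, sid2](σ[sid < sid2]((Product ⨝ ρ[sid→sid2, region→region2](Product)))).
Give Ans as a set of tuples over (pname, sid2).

ρ[sid→sid2, region→region2]: schema becomes (sid2, pname, region2); tuples unchanged.
Product ⋈ ρ[sid→sid2, region→region2](Product) (natural join on pname): {(1, Omega, law, 1, law), (2, Orion, x2, 2, x2), (2, Orion, x2, 39, k2), (2, Orion, x2, 6, rd), (23, Echo, x2, 23, x2), (23, Echo, x2, 27, x1), (23, Echo, x2, 32, fin), (23, Echo, x2, 5, p3), (27, Echo, x1, 23, x2), (27, Echo, x1, 27, x1), (27, Echo, x1, 32, fin), (27, Echo, x1, 5, p3), (32, Echo, fin, 23, x2), (32, Echo, fin, 27, x1), (32, Echo, fin, 32, fin), (32, Echo, fin, 5, p3), (39, Orion, k2, 2, x2), (39, Orion, k2, 39, k2), (39, Orion, k2, 6, rd), (5, Echo, p3, 23, x2), (5, Echo, p3, 27, x1), (5, Echo, p3, 32, fin), (5, Echo, p3, 5, p3), (6, Orion, rd, 2, x2), (6, Orion, rd, 39, k2), (6, Orion, rd, 6, rd)}
Selection sid < sid2: {(2, Orion, x2, 39, k2), (2, Orion, x2, 6, rd), (23, Echo, x2, 27, x1), (23, Echo, x2, 32, fin), (27, Echo, x1, 32, fin), (5, Echo, p3, 23, x2), (5, Echo, p3, 27, x1), (5, Echo, p3, 32, fin), (6, Orion, rd, 39, k2)}
Projecting to pname, sid2 (4 duplicate(s) eliminated): {(Echo, 23), (Echo, 27), (Echo, 32), (Orion, 39), (Orion, 6)}

{(Echo, 23), (Echo, 27), (Echo, 32), (Orion, 39), (Orion, 6)}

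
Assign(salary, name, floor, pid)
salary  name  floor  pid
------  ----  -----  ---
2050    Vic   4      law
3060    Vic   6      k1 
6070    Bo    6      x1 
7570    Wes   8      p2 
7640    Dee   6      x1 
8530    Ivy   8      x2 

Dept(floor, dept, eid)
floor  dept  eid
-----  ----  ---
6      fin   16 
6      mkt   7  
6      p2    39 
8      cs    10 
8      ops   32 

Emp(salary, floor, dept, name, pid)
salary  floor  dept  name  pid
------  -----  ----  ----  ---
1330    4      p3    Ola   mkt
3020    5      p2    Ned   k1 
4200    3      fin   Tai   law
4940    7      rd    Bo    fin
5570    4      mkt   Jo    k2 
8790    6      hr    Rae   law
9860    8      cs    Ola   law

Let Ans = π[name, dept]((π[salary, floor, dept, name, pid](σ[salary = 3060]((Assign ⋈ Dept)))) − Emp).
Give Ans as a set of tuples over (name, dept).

{(Vic, fin), (Vic, mkt), (Vic, p2)}

Joining Assign and Dept on floor yields {(3060, Vic, 6, k1, fin, 16), (3060, Vic, 6, k1, mkt, 7), (3060, Vic, 6, k1, p2, 39), (6070, Bo, 6, x1, fin, 16), (6070, Bo, 6, x1, mkt, 7), (6070, Bo, 6, x1, p2, 39), (7570, Wes, 8, p2, cs, 10), (7570, Wes, 8, p2, ops, 32), (7640, Dee, 6, x1, fin, 16), (7640, Dee, 6, x1, mkt, 7), (7640, Dee, 6, x1, p2, 39), (8530, Ivy, 8, x2, cs, 10), (8530, Ivy, 8, x2, ops, 32)}.
Filtering on salary = 3060 leaves {(3060, Vic, 6, k1, fin, 16), (3060, Vic, 6, k1, mkt, 7), (3060, Vic, 6, k1, p2, 39)}.
π[salary, floor, dept, name, pid]: project onto (salary, floor, dept, name, pid) → {(3060, 6, fin, Vic, k1), (3060, 6, mkt, Vic, k1), (3060, 6, p2, Vic, k1)}
Taking the difference: {(3060, 6, fin, Vic, k1), (3060, 6, mkt, Vic, k1), (3060, 6, p2, Vic, k1)}
π[name, dept]: project onto (name, dept) → {(Vic, fin), (Vic, mkt), (Vic, p2)}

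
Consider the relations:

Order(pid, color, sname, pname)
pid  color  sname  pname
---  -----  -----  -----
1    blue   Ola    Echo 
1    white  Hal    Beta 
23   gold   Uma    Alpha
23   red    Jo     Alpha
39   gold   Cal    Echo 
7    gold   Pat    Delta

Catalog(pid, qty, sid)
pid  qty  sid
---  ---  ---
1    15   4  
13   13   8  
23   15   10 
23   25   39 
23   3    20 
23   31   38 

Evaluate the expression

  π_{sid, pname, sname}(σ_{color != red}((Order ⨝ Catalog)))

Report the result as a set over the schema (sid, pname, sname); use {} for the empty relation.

Joining Order and Catalog on pid yields {(1, blue, Ola, Echo, 15, 4), (1, white, Hal, Beta, 15, 4), (23, gold, Uma, Alpha, 15, 10), (23, gold, Uma, Alpha, 25, 39), (23, gold, Uma, Alpha, 3, 20), (23, gold, Uma, Alpha, 31, 38), (23, red, Jo, Alpha, 15, 10), (23, red, Jo, Alpha, 25, 39), (23, red, Jo, Alpha, 3, 20), (23, red, Jo, Alpha, 31, 38)}.
σ[color != red]: keep tuples satisfying color != red → {(1, blue, Ola, Echo, 15, 4), (1, white, Hal, Beta, 15, 4), (23, gold, Uma, Alpha, 15, 10), (23, gold, Uma, Alpha, 25, 39), (23, gold, Uma, Alpha, 3, 20), (23, gold, Uma, Alpha, 31, 38)}
Keep only column(s) sid, pname, sname: {(10, Alpha, Uma), (20, Alpha, Uma), (38, Alpha, Uma), (39, Alpha, Uma), (4, Beta, Hal), (4, Echo, Ola)}

{(10, Alpha, Uma), (20, Alpha, Uma), (38, Alpha, Uma), (39, Alpha, Uma), (4, Beta, Hal), (4, Echo, Ola)}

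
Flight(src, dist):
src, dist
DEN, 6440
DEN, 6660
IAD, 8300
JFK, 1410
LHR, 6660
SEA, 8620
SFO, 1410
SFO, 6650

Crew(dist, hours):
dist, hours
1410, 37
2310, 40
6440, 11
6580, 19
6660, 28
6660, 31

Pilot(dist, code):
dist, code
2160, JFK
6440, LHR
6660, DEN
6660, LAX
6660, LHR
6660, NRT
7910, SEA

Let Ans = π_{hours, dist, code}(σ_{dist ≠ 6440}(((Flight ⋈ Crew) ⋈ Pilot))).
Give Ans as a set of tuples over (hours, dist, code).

Joining Flight and Crew on dist yields {(DEN, 6440, 11), (DEN, 6660, 28), (DEN, 6660, 31), (JFK, 1410, 37), (LHR, 6660, 28), (LHR, 6660, 31), (SFO, 1410, 37)}.
Joining (Flight ⋈ Crew) and Pilot on dist yields {(DEN, 6440, 11, LHR), (DEN, 6660, 28, DEN), (DEN, 6660, 28, LAX), (DEN, 6660, 28, LHR), (DEN, 6660, 28, NRT), (DEN, 6660, 31, DEN), (DEN, 6660, 31, LAX), (DEN, 6660, 31, LHR), (DEN, 6660, 31, NRT), (LHR, 6660, 28, DEN), (LHR, 6660, 28, LAX), (LHR, 6660, 28, LHR), (LHR, 6660, 28, NRT), (LHR, 6660, 31, DEN), (LHR, 6660, 31, LAX), (LHR, 6660, 31, LHR), (LHR, 6660, 31, NRT)}.
Apply σ_{dist ≠ 6440}; surviving tuples: {(DEN, 6660, 28, DEN), (DEN, 6660, 28, LAX), (DEN, 6660, 28, LHR), (DEN, 6660, 28, NRT), (DEN, 6660, 31, DEN), (DEN, 6660, 31, LAX), (DEN, 6660, 31, LHR), (DEN, 6660, 31, NRT), (LHR, 6660, 28, DEN), (LHR, 6660, 28, LAX), (LHR, 6660, 28, LHR), (LHR, 6660, 28, NRT), (LHR, 6660, 31, DEN), (LHR, 6660, 31, LAX), (LHR, 6660, 31, LHR), (LHR, 6660, 31, NRT)}
π[hours, dist, code]: project onto (hours, dist, code) (8 duplicate(s) eliminated) → {(28, 6660, DEN), (28, 6660, LAX), (28, 6660, LHR), (28, 6660, NRT), (31, 6660, DEN), (31, 6660, LAX), (31, 6660, LHR), (31, 6660, NRT)}

{(28, 6660, DEN), (28, 6660, LAX), (28, 6660, LHR), (28, 6660, NRT), (31, 6660, DEN), (31, 6660, LAX), (31, 6660, LHR), (31, 6660, NRT)}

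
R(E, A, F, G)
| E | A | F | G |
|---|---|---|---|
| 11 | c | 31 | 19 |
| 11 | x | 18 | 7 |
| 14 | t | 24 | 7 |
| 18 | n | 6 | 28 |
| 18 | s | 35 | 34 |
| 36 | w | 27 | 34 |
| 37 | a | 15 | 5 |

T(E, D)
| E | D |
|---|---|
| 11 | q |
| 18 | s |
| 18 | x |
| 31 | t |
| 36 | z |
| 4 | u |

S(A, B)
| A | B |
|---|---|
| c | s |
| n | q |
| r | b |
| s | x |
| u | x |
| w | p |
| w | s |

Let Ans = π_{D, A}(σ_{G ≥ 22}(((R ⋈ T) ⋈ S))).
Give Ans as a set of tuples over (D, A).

R ⋈ T (natural join on E): {(11, c, 31, 19, q), (11, x, 18, 7, q), (18, n, 6, 28, s), (18, n, 6, 28, x), (18, s, 35, 34, s), (18, s, 35, 34, x), (36, w, 27, 34, z)}
(R ⋈ T) ⋈ S (natural join on A): {(11, c, 31, 19, q, s), (18, n, 6, 28, s, q), (18, n, 6, 28, x, q), (18, s, 35, 34, s, x), (18, s, 35, 34, x, x), (36, w, 27, 34, z, p), (36, w, 27, 34, z, s)}
σ[G ≥ 22]: keep tuples satisfying G ≥ 22 → {(18, n, 6, 28, s, q), (18, n, 6, 28, x, q), (18, s, 35, 34, s, x), (18, s, 35, 34, x, x), (36, w, 27, 34, z, p), (36, w, 27, 34, z, s)}
Projecting to D, A (1 duplicate(s) eliminated): {(s, n), (s, s), (x, n), (x, s), (z, w)}

{(s, n), (s, s), (x, n), (x, s), (z, w)}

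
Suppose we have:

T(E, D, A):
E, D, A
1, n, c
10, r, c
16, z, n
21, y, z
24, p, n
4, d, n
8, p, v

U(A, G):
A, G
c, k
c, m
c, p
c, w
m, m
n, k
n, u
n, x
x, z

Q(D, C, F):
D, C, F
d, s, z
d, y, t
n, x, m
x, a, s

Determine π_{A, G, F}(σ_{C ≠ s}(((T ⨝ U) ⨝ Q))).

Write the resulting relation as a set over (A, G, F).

Natural join on A: {(1, n, c, k), (1, n, c, m), (1, n, c, p), (1, n, c, w), (10, r, c, k), (10, r, c, m), (10, r, c, p), (10, r, c, w), (16, z, n, k), (16, z, n, u), (16, z, n, x), (24, p, n, k), (24, p, n, u), (24, p, n, x), (4, d, n, k), (4, d, n, u), (4, d, n, x)}
Natural join on D: {(1, n, c, k, x, m), (1, n, c, m, x, m), (1, n, c, p, x, m), (1, n, c, w, x, m), (4, d, n, k, s, z), (4, d, n, k, y, t), (4, d, n, u, s, z), (4, d, n, u, y, t), (4, d, n, x, s, z), (4, d, n, x, y, t)}
Apply σ_{C ≠ s}; surviving tuples: {(1, n, c, k, x, m), (1, n, c, m, x, m), (1, n, c, p, x, m), (1, n, c, w, x, m), (4, d, n, k, y, t), (4, d, n, u, y, t), (4, d, n, x, y, t)}
π_{A, G, F} gives {(c, k, m), (c, m, m), (c, p, m), (c, w, m), (n, k, t), (n, u, t), (n, x, t)}.

{(c, k, m), (c, m, m), (c, p, m), (c, w, m), (n, k, t), (n, u, t), (n, x, t)}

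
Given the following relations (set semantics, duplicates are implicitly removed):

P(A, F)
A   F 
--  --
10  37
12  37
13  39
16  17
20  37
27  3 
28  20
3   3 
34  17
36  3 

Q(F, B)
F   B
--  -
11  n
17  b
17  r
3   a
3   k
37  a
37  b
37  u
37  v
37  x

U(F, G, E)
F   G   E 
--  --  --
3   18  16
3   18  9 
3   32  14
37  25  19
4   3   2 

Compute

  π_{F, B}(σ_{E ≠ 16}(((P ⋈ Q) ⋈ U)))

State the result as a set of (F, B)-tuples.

P ⋈ Q (natural join on F): {(10, 37, a), (10, 37, b), (10, 37, u), (10, 37, v), (10, 37, x), (12, 37, a), (12, 37, b), (12, 37, u), (12, 37, v), (12, 37, x), (16, 17, b), (16, 17, r), (20, 37, a), (20, 37, b), (20, 37, u), (20, 37, v), (20, 37, x), (27, 3, a), (27, 3, k), (3, 3, a), (3, 3, k), (34, 17, b), (34, 17, r), (36, 3, a), (36, 3, k)}
(P ⋈ Q) ⋈ U (natural join on F): {(10, 37, a, 25, 19), (10, 37, b, 25, 19), (10, 37, u, 25, 19), (10, 37, v, 25, 19), (10, 37, x, 25, 19), (12, 37, a, 25, 19), (12, 37, b, 25, 19), (12, 37, u, 25, 19), (12, 37, v, 25, 19), (12, 37, x, 25, 19), (20, 37, a, 25, 19), (20, 37, b, 25, 19), (20, 37, u, 25, 19), (20, 37, v, 25, 19), (20, 37, x, 25, 19), (27, 3, a, 18, 16), (27, 3, a, 18, 9), (27, 3, a, 32, 14), (27, 3, k, 18, 16), (27, 3, k, 18, 9), (27, 3, k, 32, 14), (3, 3, a, 18, 16), (3, 3, a, 18, 9), (3, 3, a, 32, 14), (3, 3, k, 18, 16), (3, 3, k, 18, 9), (3, 3, k, 32, 14), (36, 3, a, 18, 16), (36, 3, a, 18, 9), (36, 3, a, 32, 14), (36, 3, k, 18, 16), (36, 3, k, 18, 9), (36, 3, k, 32, 14)}
σ[E ≠ 16]: keep tuples satisfying E ≠ 16 → {(10, 37, a, 25, 19), (10, 37, b, 25, 19), (10, 37, u, 25, 19), (10, 37, v, 25, 19), (10, 37, x, 25, 19), (12, 37, a, 25, 19), (12, 37, b, 25, 19), (12, 37, u, 25, 19), (12, 37, v, 25, 19), (12, 37, x, 25, 19), (20, 37, a, 25, 19), (20, 37, b, 25, 19), (20, 37, u, 25, 19), (20, 37, v, 25, 19), (20, 37, x, 25, 19), (27, 3, a, 18, 9), (27, 3, a, 32, 14), (27, 3, k, 18, 9), (27, 3, k, 32, 14), (3, 3, a, 18, 9), (3, 3, a, 32, 14), (3, 3, k, 18, 9), (3, 3, k, 32, 14), (36, 3, a, 18, 9), (36, 3, a, 32, 14), (36, 3, k, 18, 9), (36, 3, k, 32, 14)}
Keep only column(s) F, B (20 duplicate(s) eliminated): {(3, a), (3, k), (37, a), (37, b), (37, u), (37, v), (37, x)}

{(3, a), (3, k), (37, a), (37, b), (37, u), (37, v), (37, x)}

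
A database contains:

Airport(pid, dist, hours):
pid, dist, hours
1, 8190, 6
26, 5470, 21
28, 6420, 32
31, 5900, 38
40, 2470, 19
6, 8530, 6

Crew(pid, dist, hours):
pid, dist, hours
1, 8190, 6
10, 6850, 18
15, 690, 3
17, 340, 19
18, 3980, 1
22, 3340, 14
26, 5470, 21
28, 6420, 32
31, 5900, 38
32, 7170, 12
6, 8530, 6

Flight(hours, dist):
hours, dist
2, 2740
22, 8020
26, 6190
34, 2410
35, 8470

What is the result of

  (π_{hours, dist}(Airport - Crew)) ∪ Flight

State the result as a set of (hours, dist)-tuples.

{(19, 2470), (2, 2740), (22, 8020), (26, 6190), (34, 2410), (35, 8470)}

Set difference of the two operands is {(40, 2470, 19)}.
π[hours, dist]: project onto (hours, dist) → {(19, 2470)}
Set union of the two operands is {(19, 2470), (2, 2740), (22, 8020), (26, 6190), (34, 2410), (35, 8470)}.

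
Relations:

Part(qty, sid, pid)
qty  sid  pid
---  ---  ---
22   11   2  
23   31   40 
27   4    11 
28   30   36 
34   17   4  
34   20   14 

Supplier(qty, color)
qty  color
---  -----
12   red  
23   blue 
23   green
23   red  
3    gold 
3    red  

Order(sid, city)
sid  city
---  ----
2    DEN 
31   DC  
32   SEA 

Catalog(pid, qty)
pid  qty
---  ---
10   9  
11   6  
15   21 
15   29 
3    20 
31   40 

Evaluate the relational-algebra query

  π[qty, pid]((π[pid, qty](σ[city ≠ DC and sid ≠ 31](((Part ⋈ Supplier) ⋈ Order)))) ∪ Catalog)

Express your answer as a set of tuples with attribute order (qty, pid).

Part ⋈ Supplier (natural join on qty): {(23, 31, 40, blue), (23, 31, 40, green), (23, 31, 40, red)}
(Part ⋈ Supplier) ⋈ Order (natural join on sid): {(23, 31, 40, blue, DC), (23, 31, 40, green, DC), (23, 31, 40, red, DC)}
Apply σ_{city ≠ DC and sid ≠ 31}; surviving tuples: {}
Projecting to pid, qty: {}
Union: {} with {(10, 9), (11, 6), (15, 21), (15, 29), (3, 20), (31, 40)} → {(10, 9), (11, 6), (15, 21), (15, 29), (3, 20), (31, 40)}
Projecting to qty, pid: {(20, 3), (21, 15), (29, 15), (40, 31), (6, 11), (9, 10)}

{(20, 3), (21, 15), (29, 15), (40, 31), (6, 11), (9, 10)}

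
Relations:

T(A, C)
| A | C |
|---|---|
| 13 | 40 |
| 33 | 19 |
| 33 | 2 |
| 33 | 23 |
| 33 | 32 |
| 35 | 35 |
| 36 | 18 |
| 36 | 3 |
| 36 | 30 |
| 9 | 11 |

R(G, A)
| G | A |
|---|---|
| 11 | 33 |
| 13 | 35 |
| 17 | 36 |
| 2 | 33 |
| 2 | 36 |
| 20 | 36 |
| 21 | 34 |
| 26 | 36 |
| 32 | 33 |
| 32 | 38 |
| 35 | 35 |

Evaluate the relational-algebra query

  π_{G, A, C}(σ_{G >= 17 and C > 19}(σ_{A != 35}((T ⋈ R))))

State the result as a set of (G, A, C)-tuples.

T ⋈ R (natural join on A): {(33, 19, 11), (33, 19, 2), (33, 19, 32), (33, 2, 11), (33, 2, 2), (33, 2, 32), (33, 23, 11), (33, 23, 2), (33, 23, 32), (33, 32, 11), (33, 32, 2), (33, 32, 32), (35, 35, 13), (35, 35, 35), (36, 18, 17), (36, 18, 2), (36, 18, 20), (36, 18, 26), (36, 3, 17), (36, 3, 2), (36, 3, 20), (36, 3, 26), (36, 30, 17), (36, 30, 2), (36, 30, 20), (36, 30, 26)}
Selection A != 35: {(33, 19, 11), (33, 19, 2), (33, 19, 32), (33, 2, 11), (33, 2, 2), (33, 2, 32), (33, 23, 11), (33, 23, 2), (33, 23, 32), (33, 32, 11), (33, 32, 2), (33, 32, 32), (36, 18, 17), (36, 18, 2), (36, 18, 20), (36, 18, 26), (36, 3, 17), (36, 3, 2), (36, 3, 20), (36, 3, 26), (36, 30, 17), (36, 30, 2), (36, 30, 20), (36, 30, 26)}
Selection G >= 17 and C > 19: {(33, 23, 32), (33, 32, 32), (36, 30, 17), (36, 30, 20), (36, 30, 26)}
Projecting to G, A, C: {(17, 36, 30), (20, 36, 30), (26, 36, 30), (32, 33, 23), (32, 33, 32)}

{(17, 36, 30), (20, 36, 30), (26, 36, 30), (32, 33, 23), (32, 33, 32)}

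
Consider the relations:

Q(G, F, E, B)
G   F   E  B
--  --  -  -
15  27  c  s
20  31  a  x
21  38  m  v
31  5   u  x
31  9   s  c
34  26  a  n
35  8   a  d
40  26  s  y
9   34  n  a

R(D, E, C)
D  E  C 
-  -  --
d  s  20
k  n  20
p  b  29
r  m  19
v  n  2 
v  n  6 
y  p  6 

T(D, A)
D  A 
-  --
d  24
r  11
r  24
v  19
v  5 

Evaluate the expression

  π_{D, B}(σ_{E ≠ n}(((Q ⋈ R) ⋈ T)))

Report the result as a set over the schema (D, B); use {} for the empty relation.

{(d, c), (d, y), (r, v)}

Natural join on E: {(21, 38, m, v, r, 19), (31, 9, s, c, d, 20), (40, 26, s, y, d, 20), (9, 34, n, a, k, 20), (9, 34, n, a, v, 2), (9, 34, n, a, v, 6)}
Natural join on D: {(21, 38, m, v, r, 19, 11), (21, 38, m, v, r, 19, 24), (31, 9, s, c, d, 20, 24), (40, 26, s, y, d, 20, 24), (9, 34, n, a, v, 2, 19), (9, 34, n, a, v, 2, 5), (9, 34, n, a, v, 6, 19), (9, 34, n, a, v, 6, 5)}
Apply σ_{E ≠ n}; surviving tuples: {(21, 38, m, v, r, 19, 11), (21, 38, m, v, r, 19, 24), (31, 9, s, c, d, 20, 24), (40, 26, s, y, d, 20, 24)}
Keep only column(s) D, B (1 duplicate(s) eliminated): {(d, c), (d, y), (r, v)}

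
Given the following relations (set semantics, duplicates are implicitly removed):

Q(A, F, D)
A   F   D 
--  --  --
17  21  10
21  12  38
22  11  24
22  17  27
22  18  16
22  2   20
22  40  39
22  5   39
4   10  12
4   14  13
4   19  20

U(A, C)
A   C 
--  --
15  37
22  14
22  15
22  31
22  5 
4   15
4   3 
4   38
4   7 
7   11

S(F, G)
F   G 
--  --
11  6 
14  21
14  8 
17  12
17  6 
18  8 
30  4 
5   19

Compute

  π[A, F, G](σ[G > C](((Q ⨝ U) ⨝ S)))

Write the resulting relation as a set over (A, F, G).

{(22, 11, 6), (22, 17, 12), (22, 17, 6), (22, 18, 8), (22, 5, 19), (4, 14, 21), (4, 14, 8)}

Natural join on A: {(22, 11, 24, 14), (22, 11, 24, 15), (22, 11, 24, 31), (22, 11, 24, 5), (22, 17, 27, 14), (22, 17, 27, 15), (22, 17, 27, 31), (22, 17, 27, 5), (22, 18, 16, 14), (22, 18, 16, 15), (22, 18, 16, 31), (22, 18, 16, 5), (22, 2, 20, 14), (22, 2, 20, 15), (22, 2, 20, 31), (22, 2, 20, 5), (22, 40, 39, 14), (22, 40, 39, 15), (22, 40, 39, 31), (22, 40, 39, 5), (22, 5, 39, 14), (22, 5, 39, 15), (22, 5, 39, 31), (22, 5, 39, 5), (4, 10, 12, 15), (4, 10, 12, 3), (4, 10, 12, 38), (4, 10, 12, 7), (4, 14, 13, 15), (4, 14, 13, 3), (4, 14, 13, 38), (4, 14, 13, 7), (4, 19, 20, 15), (4, 19, 20, 3), (4, 19, 20, 38), (4, 19, 20, 7)}
Natural join on F: {(22, 11, 24, 14, 6), (22, 11, 24, 15, 6), (22, 11, 24, 31, 6), (22, 11, 24, 5, 6), (22, 17, 27, 14, 12), (22, 17, 27, 14, 6), (22, 17, 27, 15, 12), (22, 17, 27, 15, 6), (22, 17, 27, 31, 12), (22, 17, 27, 31, 6), (22, 17, 27, 5, 12), (22, 17, 27, 5, 6), (22, 18, 16, 14, 8), (22, 18, 16, 15, 8), (22, 18, 16, 31, 8), (22, 18, 16, 5, 8), (22, 5, 39, 14, 19), (22, 5, 39, 15, 19), (22, 5, 39, 31, 19), (22, 5, 39, 5, 19), (4, 14, 13, 15, 21), (4, 14, 13, 15, 8), (4, 14, 13, 3, 21), (4, 14, 13, 3, 8), (4, 14, 13, 38, 21), (4, 14, 13, 38, 8), (4, 14, 13, 7, 21), (4, 14, 13, 7, 8)}
σ[G > C]: keep tuples satisfying G > C → {(22, 11, 24, 5, 6), (22, 17, 27, 5, 12), (22, 17, 27, 5, 6), (22, 18, 16, 5, 8), (22, 5, 39, 14, 19), (22, 5, 39, 15, 19), (22, 5, 39, 5, 19), (4, 14, 13, 15, 21), (4, 14, 13, 3, 21), (4, 14, 13, 3, 8), (4, 14, 13, 7, 21), (4, 14, 13, 7, 8)}
Projecting to A, F, G (5 duplicate(s) eliminated): {(22, 11, 6), (22, 17, 12), (22, 17, 6), (22, 18, 8), (22, 5, 19), (4, 14, 21), (4, 14, 8)}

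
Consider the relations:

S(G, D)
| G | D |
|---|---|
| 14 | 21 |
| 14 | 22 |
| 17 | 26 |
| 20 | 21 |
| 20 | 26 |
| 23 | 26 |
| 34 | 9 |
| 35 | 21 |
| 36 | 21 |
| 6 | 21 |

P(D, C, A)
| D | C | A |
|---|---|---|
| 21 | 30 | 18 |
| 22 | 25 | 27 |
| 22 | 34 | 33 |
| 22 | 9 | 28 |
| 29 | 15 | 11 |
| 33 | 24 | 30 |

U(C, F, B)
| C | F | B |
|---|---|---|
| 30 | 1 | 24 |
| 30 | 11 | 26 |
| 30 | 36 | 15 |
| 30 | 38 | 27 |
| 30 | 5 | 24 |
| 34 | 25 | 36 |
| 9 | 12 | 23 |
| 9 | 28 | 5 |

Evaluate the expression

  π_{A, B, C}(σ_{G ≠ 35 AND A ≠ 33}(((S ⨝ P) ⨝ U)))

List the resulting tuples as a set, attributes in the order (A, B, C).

{(18, 15, 30), (18, 24, 30), (18, 26, 30), (18, 27, 30), (28, 23, 9), (28, 5, 9)}

Joining S and P on D yields {(14, 21, 30, 18), (14, 22, 25, 27), (14, 22, 34, 33), (14, 22, 9, 28), (20, 21, 30, 18), (35, 21, 30, 18), (36, 21, 30, 18), (6, 21, 30, 18)}.
Joining (S ⨝ P) and U on C yields {(14, 21, 30, 18, 1, 24), (14, 21, 30, 18, 11, 26), (14, 21, 30, 18, 36, 15), (14, 21, 30, 18, 38, 27), (14, 21, 30, 18, 5, 24), (14, 22, 34, 33, 25, 36), (14, 22, 9, 28, 12, 23), (14, 22, 9, 28, 28, 5), (20, 21, 30, 18, 1, 24), (20, 21, 30, 18, 11, 26), (20, 21, 30, 18, 36, 15), (20, 21, 30, 18, 38, 27), (20, 21, 30, 18, 5, 24), (35, 21, 30, 18, 1, 24), (35, 21, 30, 18, 11, 26), (35, 21, 30, 18, 36, 15), (35, 21, 30, 18, 38, 27), (35, 21, 30, 18, 5, 24), (36, 21, 30, 18, 1, 24), (36, 21, 30, 18, 11, 26), (36, 21, 30, 18, 36, 15), (36, 21, 30, 18, 38, 27), (36, 21, 30, 18, 5, 24), (6, 21, 30, 18, 1, 24), (6, 21, 30, 18, 11, 26), (6, 21, 30, 18, 36, 15), (6, 21, 30, 18, 38, 27), (6, 21, 30, 18, 5, 24)}.
Filtering on G ≠ 35 AND A ≠ 33 leaves {(14, 21, 30, 18, 1, 24), (14, 21, 30, 18, 11, 26), (14, 21, 30, 18, 36, 15), (14, 21, 30, 18, 38, 27), (14, 21, 30, 18, 5, 24), (14, 22, 9, 28, 12, 23), (14, 22, 9, 28, 28, 5), (20, 21, 30, 18, 1, 24), (20, 21, 30, 18, 11, 26), (20, 21, 30, 18, 36, 15), (20, 21, 30, 18, 38, 27), (20, 21, 30, 18, 5, 24), (36, 21, 30, 18, 1, 24), (36, 21, 30, 18, 11, 26), (36, 21, 30, 18, 36, 15), (36, 21, 30, 18, 38, 27), (36, 21, 30, 18, 5, 24), (6, 21, 30, 18, 1, 24), (6, 21, 30, 18, 11, 26), (6, 21, 30, 18, 36, 15), (6, 21, 30, 18, 38, 27), (6, 21, 30, 18, 5, 24)}.
π_{A, B, C} gives {(18, 15, 30), (18, 24, 30), (18, 26, 30), (18, 27, 30), (28, 23, 9), (28, 5, 9)} (16 duplicate(s) eliminated).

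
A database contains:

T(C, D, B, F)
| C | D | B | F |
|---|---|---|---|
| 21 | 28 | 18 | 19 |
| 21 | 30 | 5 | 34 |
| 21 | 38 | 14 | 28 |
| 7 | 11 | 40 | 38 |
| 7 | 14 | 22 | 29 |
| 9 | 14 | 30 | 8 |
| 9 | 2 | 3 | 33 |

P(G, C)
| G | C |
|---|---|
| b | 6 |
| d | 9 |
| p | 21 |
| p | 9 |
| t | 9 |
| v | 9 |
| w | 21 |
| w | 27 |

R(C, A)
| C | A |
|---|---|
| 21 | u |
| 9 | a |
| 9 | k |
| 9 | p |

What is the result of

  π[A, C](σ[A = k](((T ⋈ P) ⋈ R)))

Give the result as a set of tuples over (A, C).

{(k, 9)}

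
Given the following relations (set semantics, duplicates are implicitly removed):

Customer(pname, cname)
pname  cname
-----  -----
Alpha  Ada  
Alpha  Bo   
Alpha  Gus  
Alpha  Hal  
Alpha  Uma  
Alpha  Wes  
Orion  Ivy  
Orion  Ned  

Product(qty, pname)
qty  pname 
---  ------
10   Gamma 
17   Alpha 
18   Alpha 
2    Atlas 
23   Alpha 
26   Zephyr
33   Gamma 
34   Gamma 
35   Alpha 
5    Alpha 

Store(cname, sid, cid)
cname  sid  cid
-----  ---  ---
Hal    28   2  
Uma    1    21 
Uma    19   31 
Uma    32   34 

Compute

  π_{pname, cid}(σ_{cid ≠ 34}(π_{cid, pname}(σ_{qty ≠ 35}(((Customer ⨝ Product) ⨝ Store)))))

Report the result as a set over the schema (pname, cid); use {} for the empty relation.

{(Alpha, 2), (Alpha, 21), (Alpha, 31)}

Natural join on pname: {(Alpha, Ada, 17), (Alpha, Ada, 18), (Alpha, Ada, 23), (Alpha, Ada, 35), (Alpha, Ada, 5), (Alpha, Bo, 17), (Alpha, Bo, 18), (Alpha, Bo, 23), (Alpha, Bo, 35), (Alpha, Bo, 5), (Alpha, Gus, 17), (Alpha, Gus, 18), (Alpha, Gus, 23), (Alpha, Gus, 35), (Alpha, Gus, 5), (Alpha, Hal, 17), (Alpha, Hal, 18), (Alpha, Hal, 23), (Alpha, Hal, 35), (Alpha, Hal, 5), (Alpha, Uma, 17), (Alpha, Uma, 18), (Alpha, Uma, 23), (Alpha, Uma, 35), (Alpha, Uma, 5), (Alpha, Wes, 17), (Alpha, Wes, 18), (Alpha, Wes, 23), (Alpha, Wes, 35), (Alpha, Wes, 5)}
Natural join on cname: {(Alpha, Hal, 17, 28, 2), (Alpha, Hal, 18, 28, 2), (Alpha, Hal, 23, 28, 2), (Alpha, Hal, 35, 28, 2), (Alpha, Hal, 5, 28, 2), (Alpha, Uma, 17, 1, 21), (Alpha, Uma, 17, 19, 31), (Alpha, Uma, 17, 32, 34), (Alpha, Uma, 18, 1, 21), (Alpha, Uma, 18, 19, 31), (Alpha, Uma, 18, 32, 34), (Alpha, Uma, 23, 1, 21), (Alpha, Uma, 23, 19, 31), (Alpha, Uma, 23, 32, 34), (Alpha, Uma, 35, 1, 21), (Alpha, Uma, 35, 19, 31), (Alpha, Uma, 35, 32, 34), (Alpha, Uma, 5, 1, 21), (Alpha, Uma, 5, 19, 31), (Alpha, Uma, 5, 32, 34)}
σ[qty ≠ 35]: keep tuples satisfying qty ≠ 35 → {(Alpha, Hal, 17, 28, 2), (Alpha, Hal, 18, 28, 2), (Alpha, Hal, 23, 28, 2), (Alpha, Hal, 5, 28, 2), (Alpha, Uma, 17, 1, 21), (Alpha, Uma, 17, 19, 31), (Alpha, Uma, 17, 32, 34), (Alpha, Uma, 18, 1, 21), (Alpha, Uma, 18, 19, 31), (Alpha, Uma, 18, 32, 34), (Alpha, Uma, 23, 1, 21), (Alpha, Uma, 23, 19, 31), (Alpha, Uma, 23, 32, 34), (Alpha, Uma, 5, 1, 21), (Alpha, Uma, 5, 19, 31), (Alpha, Uma, 5, 32, 34)}
Projecting to cid, pname (12 duplicate(s) eliminated): {(2, Alpha), (21, Alpha), (31, Alpha), (34, Alpha)}
σ[cid ≠ 34]: keep tuples satisfying cid ≠ 34 → {(2, Alpha), (21, Alpha), (31, Alpha)}
Projecting to pname, cid: {(Alpha, 2), (Alpha, 21), (Alpha, 31)}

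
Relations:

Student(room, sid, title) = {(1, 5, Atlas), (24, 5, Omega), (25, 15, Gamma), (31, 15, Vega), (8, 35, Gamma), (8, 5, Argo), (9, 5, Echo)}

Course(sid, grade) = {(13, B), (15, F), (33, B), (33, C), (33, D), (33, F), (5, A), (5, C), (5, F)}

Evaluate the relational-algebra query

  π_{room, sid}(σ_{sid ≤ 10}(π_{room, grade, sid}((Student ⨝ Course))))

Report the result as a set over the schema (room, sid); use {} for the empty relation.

{(1, 5), (24, 5), (8, 5), (9, 5)}

Natural join on sid: {(1, 5, Atlas, A), (1, 5, Atlas, C), (1, 5, Atlas, F), (24, 5, Omega, A), (24, 5, Omega, C), (24, 5, Omega, F), (25, 15, Gamma, F), (31, 15, Vega, F), (8, 5, Argo, A), (8, 5, Argo, C), (8, 5, Argo, F), (9, 5, Echo, A), (9, 5, Echo, C), (9, 5, Echo, F)}
Projecting to room, grade, sid: {(1, A, 5), (1, C, 5), (1, F, 5), (24, A, 5), (24, C, 5), (24, F, 5), (25, F, 15), (31, F, 15), (8, A, 5), (8, C, 5), (8, F, 5), (9, A, 5), (9, C, 5), (9, F, 5)}
Filtering on sid ≤ 10 leaves {(1, A, 5), (1, C, 5), (1, F, 5), (24, A, 5), (24, C, 5), (24, F, 5), (8, A, 5), (8, C, 5), (8, F, 5), (9, A, 5), (9, C, 5), (9, F, 5)}.
Projecting to room, sid (8 duplicate(s) eliminated): {(1, 5), (24, 5), (8, 5), (9, 5)}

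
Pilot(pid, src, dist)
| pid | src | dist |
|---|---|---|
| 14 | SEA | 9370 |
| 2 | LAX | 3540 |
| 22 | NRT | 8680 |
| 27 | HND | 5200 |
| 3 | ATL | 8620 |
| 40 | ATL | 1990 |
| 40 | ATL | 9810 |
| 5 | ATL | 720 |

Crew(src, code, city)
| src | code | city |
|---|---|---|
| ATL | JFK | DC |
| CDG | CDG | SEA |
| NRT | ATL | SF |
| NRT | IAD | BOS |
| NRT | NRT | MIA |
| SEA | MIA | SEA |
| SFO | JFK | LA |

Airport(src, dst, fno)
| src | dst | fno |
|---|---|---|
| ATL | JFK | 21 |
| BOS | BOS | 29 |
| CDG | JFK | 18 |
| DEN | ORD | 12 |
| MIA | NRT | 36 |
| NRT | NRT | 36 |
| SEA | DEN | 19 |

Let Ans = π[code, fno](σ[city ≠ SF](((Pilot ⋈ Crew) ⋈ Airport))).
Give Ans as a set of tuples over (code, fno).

{(IAD, 36), (JFK, 21), (MIA, 19), (NRT, 36)}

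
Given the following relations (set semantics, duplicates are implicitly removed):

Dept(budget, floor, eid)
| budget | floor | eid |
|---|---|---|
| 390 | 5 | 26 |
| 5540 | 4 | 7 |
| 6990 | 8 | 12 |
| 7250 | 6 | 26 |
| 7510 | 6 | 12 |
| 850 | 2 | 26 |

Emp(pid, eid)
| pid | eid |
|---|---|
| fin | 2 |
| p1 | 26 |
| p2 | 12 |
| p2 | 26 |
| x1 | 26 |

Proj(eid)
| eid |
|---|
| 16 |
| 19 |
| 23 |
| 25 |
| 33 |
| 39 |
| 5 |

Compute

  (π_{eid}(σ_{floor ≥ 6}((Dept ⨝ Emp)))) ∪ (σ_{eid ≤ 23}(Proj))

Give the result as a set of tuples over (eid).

{12, 16, 19, 23, 26, 5}

Joining Dept and Emp on eid yields {(390, 5, 26, p1), (390, 5, 26, p2), (390, 5, 26, x1), (6990, 8, 12, p2), (7250, 6, 26, p1), (7250, 6, 26, p2), (7250, 6, 26, x1), (7510, 6, 12, p2), (850, 2, 26, p1), (850, 2, 26, p2), (850, 2, 26, x1)}.
Selection floor ≥ 6: {(6990, 8, 12, p2), (7250, 6, 26, p1), (7250, 6, 26, p2), (7250, 6, 26, x1), (7510, 6, 12, p2)}
π[eid]: project onto (eid) (3 duplicate(s) eliminated) → {12, 26}
Selection eid ≤ 23: {16, 19, 23, 5}
Set union of the two operands is {12, 16, 19, 23, 26, 5}.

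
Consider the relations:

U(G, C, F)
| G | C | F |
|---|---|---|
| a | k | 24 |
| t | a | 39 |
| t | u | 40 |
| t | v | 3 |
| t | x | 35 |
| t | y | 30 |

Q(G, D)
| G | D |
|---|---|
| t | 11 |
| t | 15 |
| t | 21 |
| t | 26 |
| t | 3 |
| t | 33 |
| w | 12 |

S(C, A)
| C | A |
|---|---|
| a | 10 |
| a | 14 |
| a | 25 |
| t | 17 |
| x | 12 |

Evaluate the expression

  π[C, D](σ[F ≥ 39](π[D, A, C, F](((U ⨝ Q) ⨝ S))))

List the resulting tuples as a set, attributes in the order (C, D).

Natural join on G: {(t, a, 39, 11), (t, a, 39, 15), (t, a, 39, 21), (t, a, 39, 26), (t, a, 39, 3), (t, a, 39, 33), (t, u, 40, 11), (t, u, 40, 15), (t, u, 40, 21), (t, u, 40, 26), (t, u, 40, 3), (t, u, 40, 33), (t, v, 3, 11), (t, v, 3, 15), (t, v, 3, 21), (t, v, 3, 26), (t, v, 3, 3), (t, v, 3, 33), (t, x, 35, 11), (t, x, 35, 15), (t, x, 35, 21), (t, x, 35, 26), (t, x, 35, 3), (t, x, 35, 33), (t, y, 30, 11), (t, y, 30, 15), (t, y, 30, 21), (t, y, 30, 26), (t, y, 30, 3), (t, y, 30, 33)}
Natural join on C: {(t, a, 39, 11, 10), (t, a, 39, 11, 14), (t, a, 39, 11, 25), (t, a, 39, 15, 10), (t, a, 39, 15, 14), (t, a, 39, 15, 25), (t, a, 39, 21, 10), (t, a, 39, 21, 14), (t, a, 39, 21, 25), (t, a, 39, 26, 10), (t, a, 39, 26, 14), (t, a, 39, 26, 25), (t, a, 39, 3, 10), (t, a, 39, 3, 14), (t, a, 39, 3, 25), (t, a, 39, 33, 10), (t, a, 39, 33, 14), (t, a, 39, 33, 25), (t, x, 35, 11, 12), (t, x, 35, 15, 12), (t, x, 35, 21, 12), (t, x, 35, 26, 12), (t, x, 35, 3, 12), (t, x, 35, 33, 12)}
π_{D, A, C, F} gives {(11, 10, a, 39), (11, 12, x, 35), (11, 14, a, 39), (11, 25, a, 39), (15, 10, a, 39), (15, 12, x, 35), (15, 14, a, 39), (15, 25, a, 39), (21, 10, a, 39), (21, 12, x, 35), (21, 14, a, 39), (21, 25, a, 39), (26, 10, a, 39), (26, 12, x, 35), (26, 14, a, 39), (26, 25, a, 39), (3, 10, a, 39), (3, 12, x, 35), (3, 14, a, 39), (3, 25, a, 39), (33, 10, a, 39), (33, 12, x, 35), (33, 14, a, 39), (33, 25, a, 39)}.
Apply σ_{F ≥ 39}; surviving tuples: {(11, 10, a, 39), (11, 14, a, 39), (11, 25, a, 39), (15, 10, a, 39), (15, 14, a, 39), (15, 25, a, 39), (21, 10, a, 39), (21, 14, a, 39), (21, 25, a, 39), (26, 10, a, 39), (26, 14, a, 39), (26, 25, a, 39), (3, 10, a, 39), (3, 14, a, 39), (3, 25, a, 39), (33, 10, a, 39), (33, 14, a, 39), (33, 25, a, 39)}
π_{C, D} gives {(a, 11), (a, 15), (a, 21), (a, 26), (a, 3), (a, 33)} (12 duplicate(s) eliminated).

{(a, 11), (a, 15), (a, 21), (a, 26), (a, 3), (a, 33)}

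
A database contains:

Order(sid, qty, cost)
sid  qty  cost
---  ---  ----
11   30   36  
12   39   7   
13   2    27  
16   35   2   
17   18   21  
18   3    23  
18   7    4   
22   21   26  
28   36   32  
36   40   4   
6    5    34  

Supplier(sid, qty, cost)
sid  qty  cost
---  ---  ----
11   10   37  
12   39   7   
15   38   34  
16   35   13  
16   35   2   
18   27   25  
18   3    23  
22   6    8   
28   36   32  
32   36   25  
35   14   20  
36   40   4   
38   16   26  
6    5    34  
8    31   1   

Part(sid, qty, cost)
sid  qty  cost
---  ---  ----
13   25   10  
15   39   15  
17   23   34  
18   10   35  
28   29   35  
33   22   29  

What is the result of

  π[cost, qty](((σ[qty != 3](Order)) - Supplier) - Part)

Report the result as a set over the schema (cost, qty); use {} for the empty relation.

{(21, 18), (26, 21), (27, 2), (36, 30), (4, 7)}

σ[qty != 3]: keep tuples satisfying qty != 3 → {(11, 30, 36), (12, 39, 7), (13, 2, 27), (16, 35, 2), (17, 18, 21), (18, 7, 4), (22, 21, 26), (28, 36, 32), (36, 40, 4), (6, 5, 34)}
Difference: {(11, 30, 36), (12, 39, 7), (13, 2, 27), (16, 35, 2), (17, 18, 21), (18, 7, 4), (22, 21, 26), (28, 36, 32), (36, 40, 4), (6, 5, 34)} with {(11, 10, 37), (12, 39, 7), (15, 38, 34), (16, 35, 13), (16, 35, 2), (18, 27, 25), (18, 3, 23), (22, 6, 8), (28, 36, 32), (32, 36, 25), (35, 14, 20), (36, 40, 4), (38, 16, 26), (6, 5, 34), (8, 31, 1)} → {(11, 30, 36), (13, 2, 27), (17, 18, 21), (18, 7, 4), (22, 21, 26)}
Difference: {(11, 30, 36), (13, 2, 27), (17, 18, 21), (18, 7, 4), (22, 21, 26)} with {(13, 25, 10), (15, 39, 15), (17, 23, 34), (18, 10, 35), (28, 29, 35), (33, 22, 29)} → {(11, 30, 36), (13, 2, 27), (17, 18, 21), (18, 7, 4), (22, 21, 26)}
Projecting to cost, qty: {(21, 18), (26, 21), (27, 2), (36, 30), (4, 7)}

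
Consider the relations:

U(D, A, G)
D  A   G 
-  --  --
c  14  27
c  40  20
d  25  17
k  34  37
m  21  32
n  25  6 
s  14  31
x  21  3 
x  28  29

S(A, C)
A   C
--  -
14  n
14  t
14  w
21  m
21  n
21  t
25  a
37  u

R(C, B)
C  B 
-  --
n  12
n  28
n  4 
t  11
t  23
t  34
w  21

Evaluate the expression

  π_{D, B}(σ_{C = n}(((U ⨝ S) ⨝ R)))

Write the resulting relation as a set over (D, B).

{(c, 12), (c, 28), (c, 4), (m, 12), (m, 28), (m, 4), (s, 12), (s, 28), (s, 4), (x, 12), (x, 28), (x, 4)}

Natural join on A: {(c, 14, 27, n), (c, 14, 27, t), (c, 14, 27, w), (d, 25, 17, a), (m, 21, 32, m), (m, 21, 32, n), (m, 21, 32, t), (n, 25, 6, a), (s, 14, 31, n), (s, 14, 31, t), (s, 14, 31, w), (x, 21, 3, m), (x, 21, 3, n), (x, 21, 3, t)}
Natural join on C: {(c, 14, 27, n, 12), (c, 14, 27, n, 28), (c, 14, 27, n, 4), (c, 14, 27, t, 11), (c, 14, 27, t, 23), (c, 14, 27, t, 34), (c, 14, 27, w, 21), (m, 21, 32, n, 12), (m, 21, 32, n, 28), (m, 21, 32, n, 4), (m, 21, 32, t, 11), (m, 21, 32, t, 23), (m, 21, 32, t, 34), (s, 14, 31, n, 12), (s, 14, 31, n, 28), (s, 14, 31, n, 4), (s, 14, 31, t, 11), (s, 14, 31, t, 23), (s, 14, 31, t, 34), (s, 14, 31, w, 21), (x, 21, 3, n, 12), (x, 21, 3, n, 28), (x, 21, 3, n, 4), (x, 21, 3, t, 11), (x, 21, 3, t, 23), (x, 21, 3, t, 34)}
Selection C = n: {(c, 14, 27, n, 12), (c, 14, 27, n, 28), (c, 14, 27, n, 4), (m, 21, 32, n, 12), (m, 21, 32, n, 28), (m, 21, 32, n, 4), (s, 14, 31, n, 12), (s, 14, 31, n, 28), (s, 14, 31, n, 4), (x, 21, 3, n, 12), (x, 21, 3, n, 28), (x, 21, 3, n, 4)}
π_{D, B} gives {(c, 12), (c, 28), (c, 4), (m, 12), (m, 28), (m, 4), (s, 12), (s, 28), (s, 4), (x, 12), (x, 28), (x, 4)}.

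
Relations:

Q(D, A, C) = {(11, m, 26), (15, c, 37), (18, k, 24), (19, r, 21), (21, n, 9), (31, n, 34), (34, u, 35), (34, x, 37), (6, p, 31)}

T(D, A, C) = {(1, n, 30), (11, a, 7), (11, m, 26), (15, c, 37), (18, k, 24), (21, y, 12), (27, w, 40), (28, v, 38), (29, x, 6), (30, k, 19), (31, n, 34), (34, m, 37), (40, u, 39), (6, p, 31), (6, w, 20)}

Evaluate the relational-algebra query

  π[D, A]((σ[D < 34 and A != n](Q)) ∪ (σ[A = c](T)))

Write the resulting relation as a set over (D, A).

{(11, m), (15, c), (18, k), (19, r), (6, p)}

Apply σ_{D < 34 and A != n}; surviving tuples: {(11, m, 26), (15, c, 37), (18, k, 24), (19, r, 21), (6, p, 31)}
Apply σ_{A = c}; surviving tuples: {(15, c, 37)}
Union: {(11, m, 26), (15, c, 37), (18, k, 24), (19, r, 21), (6, p, 31)} with {(15, c, 37)} → {(11, m, 26), (15, c, 37), (18, k, 24), (19, r, 21), (6, p, 31)}
Keep only column(s) D, A: {(11, m), (15, c), (18, k), (19, r), (6, p)}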